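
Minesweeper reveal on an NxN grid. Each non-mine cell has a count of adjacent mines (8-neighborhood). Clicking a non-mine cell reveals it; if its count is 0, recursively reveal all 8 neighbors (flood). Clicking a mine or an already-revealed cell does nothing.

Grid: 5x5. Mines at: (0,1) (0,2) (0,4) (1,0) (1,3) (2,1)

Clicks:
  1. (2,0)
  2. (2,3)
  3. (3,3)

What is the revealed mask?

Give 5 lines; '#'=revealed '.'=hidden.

Answer: .....
.....
#.###
#####
#####

Derivation:
Click 1 (2,0) count=2: revealed 1 new [(2,0)] -> total=1
Click 2 (2,3) count=1: revealed 1 new [(2,3)] -> total=2
Click 3 (3,3) count=0: revealed 12 new [(2,2) (2,4) (3,0) (3,1) (3,2) (3,3) (3,4) (4,0) (4,1) (4,2) (4,3) (4,4)] -> total=14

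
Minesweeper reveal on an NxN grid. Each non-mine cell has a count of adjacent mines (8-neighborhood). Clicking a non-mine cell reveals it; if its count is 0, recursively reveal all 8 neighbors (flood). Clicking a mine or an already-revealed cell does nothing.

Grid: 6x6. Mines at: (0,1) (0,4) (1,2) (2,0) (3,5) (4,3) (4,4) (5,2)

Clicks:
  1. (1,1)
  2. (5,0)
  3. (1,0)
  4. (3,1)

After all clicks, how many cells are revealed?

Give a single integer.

Click 1 (1,1) count=3: revealed 1 new [(1,1)] -> total=1
Click 2 (5,0) count=0: revealed 6 new [(3,0) (3,1) (4,0) (4,1) (5,0) (5,1)] -> total=7
Click 3 (1,0) count=2: revealed 1 new [(1,0)] -> total=8
Click 4 (3,1) count=1: revealed 0 new [(none)] -> total=8

Answer: 8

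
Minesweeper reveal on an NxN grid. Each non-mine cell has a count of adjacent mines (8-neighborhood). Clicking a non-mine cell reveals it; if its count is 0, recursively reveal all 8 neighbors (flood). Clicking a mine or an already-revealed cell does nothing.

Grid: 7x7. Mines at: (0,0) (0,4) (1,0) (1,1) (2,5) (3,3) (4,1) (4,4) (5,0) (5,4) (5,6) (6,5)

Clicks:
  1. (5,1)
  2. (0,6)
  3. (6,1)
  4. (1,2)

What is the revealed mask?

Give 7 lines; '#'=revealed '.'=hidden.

Answer: .....##
..#..##
.......
.......
.......
.#.....
.#.....

Derivation:
Click 1 (5,1) count=2: revealed 1 new [(5,1)] -> total=1
Click 2 (0,6) count=0: revealed 4 new [(0,5) (0,6) (1,5) (1,6)] -> total=5
Click 3 (6,1) count=1: revealed 1 new [(6,1)] -> total=6
Click 4 (1,2) count=1: revealed 1 new [(1,2)] -> total=7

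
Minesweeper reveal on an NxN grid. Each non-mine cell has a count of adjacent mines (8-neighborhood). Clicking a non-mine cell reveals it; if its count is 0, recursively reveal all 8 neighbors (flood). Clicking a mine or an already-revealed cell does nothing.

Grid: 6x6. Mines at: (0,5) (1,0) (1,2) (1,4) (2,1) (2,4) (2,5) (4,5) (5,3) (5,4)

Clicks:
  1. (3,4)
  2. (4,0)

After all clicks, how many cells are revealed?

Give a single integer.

Click 1 (3,4) count=3: revealed 1 new [(3,4)] -> total=1
Click 2 (4,0) count=0: revealed 9 new [(3,0) (3,1) (3,2) (4,0) (4,1) (4,2) (5,0) (5,1) (5,2)] -> total=10

Answer: 10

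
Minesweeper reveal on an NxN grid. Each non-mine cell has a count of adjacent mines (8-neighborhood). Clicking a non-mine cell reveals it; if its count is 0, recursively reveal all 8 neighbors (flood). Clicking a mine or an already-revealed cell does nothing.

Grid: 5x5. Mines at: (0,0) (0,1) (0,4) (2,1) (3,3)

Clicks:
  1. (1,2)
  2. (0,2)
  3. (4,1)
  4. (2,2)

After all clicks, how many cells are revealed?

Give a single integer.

Answer: 9

Derivation:
Click 1 (1,2) count=2: revealed 1 new [(1,2)] -> total=1
Click 2 (0,2) count=1: revealed 1 new [(0,2)] -> total=2
Click 3 (4,1) count=0: revealed 6 new [(3,0) (3,1) (3,2) (4,0) (4,1) (4,2)] -> total=8
Click 4 (2,2) count=2: revealed 1 new [(2,2)] -> total=9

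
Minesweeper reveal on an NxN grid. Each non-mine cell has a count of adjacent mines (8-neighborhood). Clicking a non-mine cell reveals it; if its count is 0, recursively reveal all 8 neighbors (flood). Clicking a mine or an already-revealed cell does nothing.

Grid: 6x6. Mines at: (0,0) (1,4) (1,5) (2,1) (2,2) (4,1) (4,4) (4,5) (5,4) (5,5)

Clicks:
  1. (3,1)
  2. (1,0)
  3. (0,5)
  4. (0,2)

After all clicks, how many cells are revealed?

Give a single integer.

Click 1 (3,1) count=3: revealed 1 new [(3,1)] -> total=1
Click 2 (1,0) count=2: revealed 1 new [(1,0)] -> total=2
Click 3 (0,5) count=2: revealed 1 new [(0,5)] -> total=3
Click 4 (0,2) count=0: revealed 6 new [(0,1) (0,2) (0,3) (1,1) (1,2) (1,3)] -> total=9

Answer: 9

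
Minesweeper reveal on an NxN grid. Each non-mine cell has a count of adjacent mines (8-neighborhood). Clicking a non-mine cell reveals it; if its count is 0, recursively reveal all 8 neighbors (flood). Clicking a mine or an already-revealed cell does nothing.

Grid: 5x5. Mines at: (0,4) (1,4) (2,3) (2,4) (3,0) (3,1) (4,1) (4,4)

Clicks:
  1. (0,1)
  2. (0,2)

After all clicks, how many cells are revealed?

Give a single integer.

Answer: 11

Derivation:
Click 1 (0,1) count=0: revealed 11 new [(0,0) (0,1) (0,2) (0,3) (1,0) (1,1) (1,2) (1,3) (2,0) (2,1) (2,2)] -> total=11
Click 2 (0,2) count=0: revealed 0 new [(none)] -> total=11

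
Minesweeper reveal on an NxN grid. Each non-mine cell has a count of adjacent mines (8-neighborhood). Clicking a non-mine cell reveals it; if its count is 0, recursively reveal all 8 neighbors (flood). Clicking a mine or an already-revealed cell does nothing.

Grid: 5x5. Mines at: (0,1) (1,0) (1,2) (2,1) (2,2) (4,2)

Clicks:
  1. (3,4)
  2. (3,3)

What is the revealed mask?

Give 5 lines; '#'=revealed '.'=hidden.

Click 1 (3,4) count=0: revealed 10 new [(0,3) (0,4) (1,3) (1,4) (2,3) (2,4) (3,3) (3,4) (4,3) (4,4)] -> total=10
Click 2 (3,3) count=2: revealed 0 new [(none)] -> total=10

Answer: ...##
...##
...##
...##
...##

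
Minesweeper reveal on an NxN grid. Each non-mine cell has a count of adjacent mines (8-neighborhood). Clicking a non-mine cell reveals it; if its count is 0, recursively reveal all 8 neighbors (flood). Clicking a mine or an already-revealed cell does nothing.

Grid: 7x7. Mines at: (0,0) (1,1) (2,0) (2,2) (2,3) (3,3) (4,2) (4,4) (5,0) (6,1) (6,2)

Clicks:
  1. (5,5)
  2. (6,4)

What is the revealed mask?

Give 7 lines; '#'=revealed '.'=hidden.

Answer: ..#####
..#####
....###
....###
.....##
...####
...####

Derivation:
Click 1 (5,5) count=1: revealed 1 new [(5,5)] -> total=1
Click 2 (6,4) count=0: revealed 25 new [(0,2) (0,3) (0,4) (0,5) (0,6) (1,2) (1,3) (1,4) (1,5) (1,6) (2,4) (2,5) (2,6) (3,4) (3,5) (3,6) (4,5) (4,6) (5,3) (5,4) (5,6) (6,3) (6,4) (6,5) (6,6)] -> total=26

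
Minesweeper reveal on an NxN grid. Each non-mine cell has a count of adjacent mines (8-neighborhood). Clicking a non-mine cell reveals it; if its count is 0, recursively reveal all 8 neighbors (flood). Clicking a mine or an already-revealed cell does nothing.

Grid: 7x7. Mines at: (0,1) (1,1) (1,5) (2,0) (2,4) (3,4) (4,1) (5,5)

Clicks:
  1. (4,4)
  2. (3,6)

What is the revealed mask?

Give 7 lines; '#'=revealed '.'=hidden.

Answer: .......
.......
.....##
.....##
....###
.......
.......

Derivation:
Click 1 (4,4) count=2: revealed 1 new [(4,4)] -> total=1
Click 2 (3,6) count=0: revealed 6 new [(2,5) (2,6) (3,5) (3,6) (4,5) (4,6)] -> total=7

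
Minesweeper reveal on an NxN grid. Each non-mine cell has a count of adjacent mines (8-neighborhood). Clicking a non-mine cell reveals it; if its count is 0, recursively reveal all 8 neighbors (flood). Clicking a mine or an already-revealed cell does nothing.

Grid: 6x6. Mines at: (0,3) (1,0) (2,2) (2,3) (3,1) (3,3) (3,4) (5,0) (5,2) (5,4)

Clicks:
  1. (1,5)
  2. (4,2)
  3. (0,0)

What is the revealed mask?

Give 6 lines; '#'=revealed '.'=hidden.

Answer: #...##
....##
....##
......
..#...
......

Derivation:
Click 1 (1,5) count=0: revealed 6 new [(0,4) (0,5) (1,4) (1,5) (2,4) (2,5)] -> total=6
Click 2 (4,2) count=3: revealed 1 new [(4,2)] -> total=7
Click 3 (0,0) count=1: revealed 1 new [(0,0)] -> total=8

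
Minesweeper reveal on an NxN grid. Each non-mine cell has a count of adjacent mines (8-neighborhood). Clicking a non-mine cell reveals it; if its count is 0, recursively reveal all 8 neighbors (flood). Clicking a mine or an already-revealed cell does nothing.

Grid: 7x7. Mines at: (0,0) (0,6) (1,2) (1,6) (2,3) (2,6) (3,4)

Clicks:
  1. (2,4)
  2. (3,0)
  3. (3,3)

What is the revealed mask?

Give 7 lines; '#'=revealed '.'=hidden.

Click 1 (2,4) count=2: revealed 1 new [(2,4)] -> total=1
Click 2 (3,0) count=0: revealed 32 new [(1,0) (1,1) (2,0) (2,1) (2,2) (3,0) (3,1) (3,2) (3,3) (3,5) (3,6) (4,0) (4,1) (4,2) (4,3) (4,4) (4,5) (4,6) (5,0) (5,1) (5,2) (5,3) (5,4) (5,5) (5,6) (6,0) (6,1) (6,2) (6,3) (6,4) (6,5) (6,6)] -> total=33
Click 3 (3,3) count=2: revealed 0 new [(none)] -> total=33

Answer: .......
##.....
###.#..
####.##
#######
#######
#######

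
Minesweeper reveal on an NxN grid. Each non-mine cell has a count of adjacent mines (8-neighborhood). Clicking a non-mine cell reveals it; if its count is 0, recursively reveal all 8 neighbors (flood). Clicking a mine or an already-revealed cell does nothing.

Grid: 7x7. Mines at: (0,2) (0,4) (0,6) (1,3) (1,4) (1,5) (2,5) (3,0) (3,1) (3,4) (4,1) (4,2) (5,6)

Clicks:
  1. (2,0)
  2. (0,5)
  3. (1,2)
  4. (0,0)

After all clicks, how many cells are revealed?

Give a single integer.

Answer: 8

Derivation:
Click 1 (2,0) count=2: revealed 1 new [(2,0)] -> total=1
Click 2 (0,5) count=4: revealed 1 new [(0,5)] -> total=2
Click 3 (1,2) count=2: revealed 1 new [(1,2)] -> total=3
Click 4 (0,0) count=0: revealed 5 new [(0,0) (0,1) (1,0) (1,1) (2,1)] -> total=8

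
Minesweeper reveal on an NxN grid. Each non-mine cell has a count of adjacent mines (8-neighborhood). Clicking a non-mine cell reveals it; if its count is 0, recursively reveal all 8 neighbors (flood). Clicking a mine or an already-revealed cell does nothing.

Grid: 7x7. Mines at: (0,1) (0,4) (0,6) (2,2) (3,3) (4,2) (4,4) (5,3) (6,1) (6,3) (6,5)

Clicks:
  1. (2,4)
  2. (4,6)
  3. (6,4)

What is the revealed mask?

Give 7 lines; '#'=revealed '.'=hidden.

Answer: .......
....###
....###
....###
.....##
.....##
....#..

Derivation:
Click 1 (2,4) count=1: revealed 1 new [(2,4)] -> total=1
Click 2 (4,6) count=0: revealed 12 new [(1,4) (1,5) (1,6) (2,5) (2,6) (3,4) (3,5) (3,6) (4,5) (4,6) (5,5) (5,6)] -> total=13
Click 3 (6,4) count=3: revealed 1 new [(6,4)] -> total=14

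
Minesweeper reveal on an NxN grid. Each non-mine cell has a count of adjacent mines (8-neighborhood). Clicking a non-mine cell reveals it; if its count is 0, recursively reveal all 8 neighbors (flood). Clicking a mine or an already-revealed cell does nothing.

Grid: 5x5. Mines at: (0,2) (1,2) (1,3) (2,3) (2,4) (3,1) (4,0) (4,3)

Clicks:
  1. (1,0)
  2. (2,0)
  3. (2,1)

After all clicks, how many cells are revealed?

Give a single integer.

Click 1 (1,0) count=0: revealed 6 new [(0,0) (0,1) (1,0) (1,1) (2,0) (2,1)] -> total=6
Click 2 (2,0) count=1: revealed 0 new [(none)] -> total=6
Click 3 (2,1) count=2: revealed 0 new [(none)] -> total=6

Answer: 6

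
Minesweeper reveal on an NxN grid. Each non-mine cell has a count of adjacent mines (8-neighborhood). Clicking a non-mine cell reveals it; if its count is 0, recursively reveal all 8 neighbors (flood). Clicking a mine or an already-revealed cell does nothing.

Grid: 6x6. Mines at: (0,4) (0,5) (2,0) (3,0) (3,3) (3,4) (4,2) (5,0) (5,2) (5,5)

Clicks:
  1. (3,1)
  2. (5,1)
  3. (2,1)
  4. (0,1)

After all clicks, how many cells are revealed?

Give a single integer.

Answer: 13

Derivation:
Click 1 (3,1) count=3: revealed 1 new [(3,1)] -> total=1
Click 2 (5,1) count=3: revealed 1 new [(5,1)] -> total=2
Click 3 (2,1) count=2: revealed 1 new [(2,1)] -> total=3
Click 4 (0,1) count=0: revealed 10 new [(0,0) (0,1) (0,2) (0,3) (1,0) (1,1) (1,2) (1,3) (2,2) (2,3)] -> total=13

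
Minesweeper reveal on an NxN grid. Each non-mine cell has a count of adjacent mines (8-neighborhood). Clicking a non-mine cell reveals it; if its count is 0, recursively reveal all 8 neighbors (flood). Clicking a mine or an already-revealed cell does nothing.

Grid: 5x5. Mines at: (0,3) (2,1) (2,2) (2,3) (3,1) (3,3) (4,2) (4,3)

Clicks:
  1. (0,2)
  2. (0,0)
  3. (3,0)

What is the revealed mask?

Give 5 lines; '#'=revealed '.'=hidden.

Click 1 (0,2) count=1: revealed 1 new [(0,2)] -> total=1
Click 2 (0,0) count=0: revealed 5 new [(0,0) (0,1) (1,0) (1,1) (1,2)] -> total=6
Click 3 (3,0) count=2: revealed 1 new [(3,0)] -> total=7

Answer: ###..
###..
.....
#....
.....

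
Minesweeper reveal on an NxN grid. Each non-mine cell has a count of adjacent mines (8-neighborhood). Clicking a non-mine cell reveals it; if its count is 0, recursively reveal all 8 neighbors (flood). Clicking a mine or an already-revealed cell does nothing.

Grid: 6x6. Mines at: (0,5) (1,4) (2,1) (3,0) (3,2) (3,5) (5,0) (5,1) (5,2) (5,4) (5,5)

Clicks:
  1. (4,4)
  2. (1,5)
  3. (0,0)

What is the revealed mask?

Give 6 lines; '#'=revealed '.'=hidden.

Answer: ####..
####.#
......
......
....#.
......

Derivation:
Click 1 (4,4) count=3: revealed 1 new [(4,4)] -> total=1
Click 2 (1,5) count=2: revealed 1 new [(1,5)] -> total=2
Click 3 (0,0) count=0: revealed 8 new [(0,0) (0,1) (0,2) (0,3) (1,0) (1,1) (1,2) (1,3)] -> total=10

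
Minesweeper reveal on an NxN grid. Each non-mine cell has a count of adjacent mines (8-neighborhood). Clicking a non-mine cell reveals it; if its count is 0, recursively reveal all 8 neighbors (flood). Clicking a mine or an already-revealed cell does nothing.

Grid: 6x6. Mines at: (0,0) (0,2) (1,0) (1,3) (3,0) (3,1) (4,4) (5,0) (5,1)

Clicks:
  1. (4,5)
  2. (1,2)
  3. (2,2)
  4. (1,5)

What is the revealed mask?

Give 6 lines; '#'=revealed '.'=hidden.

Answer: ....##
..#.##
..#.##
....##
.....#
......

Derivation:
Click 1 (4,5) count=1: revealed 1 new [(4,5)] -> total=1
Click 2 (1,2) count=2: revealed 1 new [(1,2)] -> total=2
Click 3 (2,2) count=2: revealed 1 new [(2,2)] -> total=3
Click 4 (1,5) count=0: revealed 8 new [(0,4) (0,5) (1,4) (1,5) (2,4) (2,5) (3,4) (3,5)] -> total=11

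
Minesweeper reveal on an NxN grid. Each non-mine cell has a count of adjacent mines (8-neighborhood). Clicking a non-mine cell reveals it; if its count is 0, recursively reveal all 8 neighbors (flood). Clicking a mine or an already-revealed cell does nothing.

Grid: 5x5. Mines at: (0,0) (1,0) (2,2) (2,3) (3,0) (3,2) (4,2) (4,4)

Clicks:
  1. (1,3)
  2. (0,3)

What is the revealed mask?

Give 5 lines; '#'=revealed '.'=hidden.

Click 1 (1,3) count=2: revealed 1 new [(1,3)] -> total=1
Click 2 (0,3) count=0: revealed 7 new [(0,1) (0,2) (0,3) (0,4) (1,1) (1,2) (1,4)] -> total=8

Answer: .####
.####
.....
.....
.....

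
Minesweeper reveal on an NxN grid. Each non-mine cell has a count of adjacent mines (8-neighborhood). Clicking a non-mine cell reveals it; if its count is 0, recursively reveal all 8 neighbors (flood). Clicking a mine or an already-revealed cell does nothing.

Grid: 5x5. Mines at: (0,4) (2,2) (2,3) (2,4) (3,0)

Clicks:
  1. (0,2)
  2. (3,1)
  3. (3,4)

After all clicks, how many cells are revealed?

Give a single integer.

Click 1 (0,2) count=0: revealed 10 new [(0,0) (0,1) (0,2) (0,3) (1,0) (1,1) (1,2) (1,3) (2,0) (2,1)] -> total=10
Click 2 (3,1) count=2: revealed 1 new [(3,1)] -> total=11
Click 3 (3,4) count=2: revealed 1 new [(3,4)] -> total=12

Answer: 12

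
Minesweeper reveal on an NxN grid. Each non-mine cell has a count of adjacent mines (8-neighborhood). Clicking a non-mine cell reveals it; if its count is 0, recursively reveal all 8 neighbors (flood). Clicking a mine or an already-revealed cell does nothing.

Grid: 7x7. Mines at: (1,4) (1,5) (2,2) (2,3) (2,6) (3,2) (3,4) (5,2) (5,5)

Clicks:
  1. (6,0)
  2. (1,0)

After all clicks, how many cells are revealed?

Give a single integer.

Answer: 18

Derivation:
Click 1 (6,0) count=0: revealed 18 new [(0,0) (0,1) (0,2) (0,3) (1,0) (1,1) (1,2) (1,3) (2,0) (2,1) (3,0) (3,1) (4,0) (4,1) (5,0) (5,1) (6,0) (6,1)] -> total=18
Click 2 (1,0) count=0: revealed 0 new [(none)] -> total=18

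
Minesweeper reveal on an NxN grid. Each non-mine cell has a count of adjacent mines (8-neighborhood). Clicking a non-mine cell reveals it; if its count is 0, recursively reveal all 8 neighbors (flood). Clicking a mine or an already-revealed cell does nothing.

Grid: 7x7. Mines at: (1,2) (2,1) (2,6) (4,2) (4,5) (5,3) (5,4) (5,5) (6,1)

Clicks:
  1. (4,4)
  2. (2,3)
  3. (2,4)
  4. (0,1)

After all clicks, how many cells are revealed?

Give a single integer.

Answer: 16

Derivation:
Click 1 (4,4) count=4: revealed 1 new [(4,4)] -> total=1
Click 2 (2,3) count=1: revealed 1 new [(2,3)] -> total=2
Click 3 (2,4) count=0: revealed 13 new [(0,3) (0,4) (0,5) (0,6) (1,3) (1,4) (1,5) (1,6) (2,4) (2,5) (3,3) (3,4) (3,5)] -> total=15
Click 4 (0,1) count=1: revealed 1 new [(0,1)] -> total=16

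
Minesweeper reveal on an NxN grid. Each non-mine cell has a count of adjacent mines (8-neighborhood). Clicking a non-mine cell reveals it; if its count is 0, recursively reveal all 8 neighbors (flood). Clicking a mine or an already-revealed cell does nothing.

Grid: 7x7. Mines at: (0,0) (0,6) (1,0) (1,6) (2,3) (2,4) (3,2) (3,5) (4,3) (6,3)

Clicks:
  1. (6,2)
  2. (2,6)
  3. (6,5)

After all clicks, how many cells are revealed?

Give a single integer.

Click 1 (6,2) count=1: revealed 1 new [(6,2)] -> total=1
Click 2 (2,6) count=2: revealed 1 new [(2,6)] -> total=2
Click 3 (6,5) count=0: revealed 9 new [(4,4) (4,5) (4,6) (5,4) (5,5) (5,6) (6,4) (6,5) (6,6)] -> total=11

Answer: 11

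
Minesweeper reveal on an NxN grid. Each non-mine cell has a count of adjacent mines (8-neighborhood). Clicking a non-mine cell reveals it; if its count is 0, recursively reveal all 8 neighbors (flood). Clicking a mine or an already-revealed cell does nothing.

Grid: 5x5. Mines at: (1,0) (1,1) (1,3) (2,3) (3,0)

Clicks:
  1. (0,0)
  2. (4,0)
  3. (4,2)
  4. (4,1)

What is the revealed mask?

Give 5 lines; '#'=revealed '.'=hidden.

Click 1 (0,0) count=2: revealed 1 new [(0,0)] -> total=1
Click 2 (4,0) count=1: revealed 1 new [(4,0)] -> total=2
Click 3 (4,2) count=0: revealed 8 new [(3,1) (3,2) (3,3) (3,4) (4,1) (4,2) (4,3) (4,4)] -> total=10
Click 4 (4,1) count=1: revealed 0 new [(none)] -> total=10

Answer: #....
.....
.....
.####
#####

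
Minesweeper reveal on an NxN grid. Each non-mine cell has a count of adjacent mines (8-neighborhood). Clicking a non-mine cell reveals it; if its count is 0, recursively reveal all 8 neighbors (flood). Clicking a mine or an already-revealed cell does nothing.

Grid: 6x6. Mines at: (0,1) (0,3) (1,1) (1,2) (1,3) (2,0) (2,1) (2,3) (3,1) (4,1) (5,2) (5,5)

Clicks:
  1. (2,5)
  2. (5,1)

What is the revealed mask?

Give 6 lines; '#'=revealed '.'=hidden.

Answer: ....##
....##
....##
....##
....##
.#....

Derivation:
Click 1 (2,5) count=0: revealed 10 new [(0,4) (0,5) (1,4) (1,5) (2,4) (2,5) (3,4) (3,5) (4,4) (4,5)] -> total=10
Click 2 (5,1) count=2: revealed 1 new [(5,1)] -> total=11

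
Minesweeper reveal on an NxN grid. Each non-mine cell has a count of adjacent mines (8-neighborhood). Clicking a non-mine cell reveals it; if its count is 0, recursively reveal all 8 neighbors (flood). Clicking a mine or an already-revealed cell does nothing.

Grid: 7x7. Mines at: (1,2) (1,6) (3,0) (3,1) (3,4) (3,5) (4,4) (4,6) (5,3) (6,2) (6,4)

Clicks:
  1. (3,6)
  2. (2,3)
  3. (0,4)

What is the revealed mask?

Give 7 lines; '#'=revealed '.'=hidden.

Click 1 (3,6) count=2: revealed 1 new [(3,6)] -> total=1
Click 2 (2,3) count=2: revealed 1 new [(2,3)] -> total=2
Click 3 (0,4) count=0: revealed 8 new [(0,3) (0,4) (0,5) (1,3) (1,4) (1,5) (2,4) (2,5)] -> total=10

Answer: ...###.
...###.
...###.
......#
.......
.......
.......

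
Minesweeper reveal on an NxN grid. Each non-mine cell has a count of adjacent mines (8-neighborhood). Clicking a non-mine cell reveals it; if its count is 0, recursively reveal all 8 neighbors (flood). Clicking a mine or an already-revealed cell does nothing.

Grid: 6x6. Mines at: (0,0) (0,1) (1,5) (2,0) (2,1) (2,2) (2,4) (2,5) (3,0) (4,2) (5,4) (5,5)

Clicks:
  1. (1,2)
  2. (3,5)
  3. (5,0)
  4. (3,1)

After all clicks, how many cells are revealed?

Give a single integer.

Answer: 7

Derivation:
Click 1 (1,2) count=3: revealed 1 new [(1,2)] -> total=1
Click 2 (3,5) count=2: revealed 1 new [(3,5)] -> total=2
Click 3 (5,0) count=0: revealed 4 new [(4,0) (4,1) (5,0) (5,1)] -> total=6
Click 4 (3,1) count=5: revealed 1 new [(3,1)] -> total=7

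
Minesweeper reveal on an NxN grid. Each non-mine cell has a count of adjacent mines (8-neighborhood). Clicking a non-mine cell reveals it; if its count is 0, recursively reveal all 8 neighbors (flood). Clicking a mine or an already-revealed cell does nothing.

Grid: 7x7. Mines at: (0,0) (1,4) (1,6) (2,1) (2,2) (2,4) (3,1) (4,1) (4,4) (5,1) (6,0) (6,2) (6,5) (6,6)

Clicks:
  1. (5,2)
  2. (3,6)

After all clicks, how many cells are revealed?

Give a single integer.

Answer: 9

Derivation:
Click 1 (5,2) count=3: revealed 1 new [(5,2)] -> total=1
Click 2 (3,6) count=0: revealed 8 new [(2,5) (2,6) (3,5) (3,6) (4,5) (4,6) (5,5) (5,6)] -> total=9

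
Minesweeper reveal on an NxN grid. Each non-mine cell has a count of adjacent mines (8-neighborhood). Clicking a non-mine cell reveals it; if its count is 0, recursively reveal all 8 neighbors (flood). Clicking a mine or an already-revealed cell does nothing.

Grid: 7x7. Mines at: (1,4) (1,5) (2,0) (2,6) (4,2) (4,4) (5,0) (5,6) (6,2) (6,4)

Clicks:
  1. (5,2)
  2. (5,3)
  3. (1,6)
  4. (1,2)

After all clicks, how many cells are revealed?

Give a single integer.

Answer: 17

Derivation:
Click 1 (5,2) count=2: revealed 1 new [(5,2)] -> total=1
Click 2 (5,3) count=4: revealed 1 new [(5,3)] -> total=2
Click 3 (1,6) count=2: revealed 1 new [(1,6)] -> total=3
Click 4 (1,2) count=0: revealed 14 new [(0,0) (0,1) (0,2) (0,3) (1,0) (1,1) (1,2) (1,3) (2,1) (2,2) (2,3) (3,1) (3,2) (3,3)] -> total=17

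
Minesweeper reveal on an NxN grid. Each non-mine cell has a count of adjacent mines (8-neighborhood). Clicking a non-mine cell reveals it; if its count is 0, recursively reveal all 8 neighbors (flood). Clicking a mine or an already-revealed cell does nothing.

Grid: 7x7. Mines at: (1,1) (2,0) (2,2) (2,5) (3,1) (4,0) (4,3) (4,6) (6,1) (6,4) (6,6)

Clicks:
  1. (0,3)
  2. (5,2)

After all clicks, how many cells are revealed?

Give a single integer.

Click 1 (0,3) count=0: revealed 10 new [(0,2) (0,3) (0,4) (0,5) (0,6) (1,2) (1,3) (1,4) (1,5) (1,6)] -> total=10
Click 2 (5,2) count=2: revealed 1 new [(5,2)] -> total=11

Answer: 11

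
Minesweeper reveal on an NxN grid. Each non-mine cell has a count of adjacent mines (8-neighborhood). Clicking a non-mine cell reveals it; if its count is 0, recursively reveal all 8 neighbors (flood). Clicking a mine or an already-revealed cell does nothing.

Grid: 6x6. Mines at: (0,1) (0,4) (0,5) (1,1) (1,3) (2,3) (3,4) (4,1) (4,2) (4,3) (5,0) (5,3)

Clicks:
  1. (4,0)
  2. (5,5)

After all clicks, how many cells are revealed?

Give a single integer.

Click 1 (4,0) count=2: revealed 1 new [(4,0)] -> total=1
Click 2 (5,5) count=0: revealed 4 new [(4,4) (4,5) (5,4) (5,5)] -> total=5

Answer: 5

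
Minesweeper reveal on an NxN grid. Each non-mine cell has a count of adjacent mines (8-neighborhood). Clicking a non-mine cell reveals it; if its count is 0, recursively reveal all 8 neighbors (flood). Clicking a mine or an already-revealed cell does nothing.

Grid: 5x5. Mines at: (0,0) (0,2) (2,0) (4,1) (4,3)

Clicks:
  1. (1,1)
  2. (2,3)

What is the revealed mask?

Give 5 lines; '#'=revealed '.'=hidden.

Answer: ...##
.####
.####
.####
.....

Derivation:
Click 1 (1,1) count=3: revealed 1 new [(1,1)] -> total=1
Click 2 (2,3) count=0: revealed 13 new [(0,3) (0,4) (1,2) (1,3) (1,4) (2,1) (2,2) (2,3) (2,4) (3,1) (3,2) (3,3) (3,4)] -> total=14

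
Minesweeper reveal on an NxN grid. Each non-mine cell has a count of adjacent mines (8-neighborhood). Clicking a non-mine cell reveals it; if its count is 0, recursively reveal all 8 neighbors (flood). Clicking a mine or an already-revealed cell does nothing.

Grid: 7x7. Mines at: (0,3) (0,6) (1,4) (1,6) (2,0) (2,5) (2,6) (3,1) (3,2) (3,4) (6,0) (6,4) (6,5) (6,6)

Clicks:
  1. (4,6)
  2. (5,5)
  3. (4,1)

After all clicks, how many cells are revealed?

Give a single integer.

Answer: 7

Derivation:
Click 1 (4,6) count=0: revealed 6 new [(3,5) (3,6) (4,5) (4,6) (5,5) (5,6)] -> total=6
Click 2 (5,5) count=3: revealed 0 new [(none)] -> total=6
Click 3 (4,1) count=2: revealed 1 new [(4,1)] -> total=7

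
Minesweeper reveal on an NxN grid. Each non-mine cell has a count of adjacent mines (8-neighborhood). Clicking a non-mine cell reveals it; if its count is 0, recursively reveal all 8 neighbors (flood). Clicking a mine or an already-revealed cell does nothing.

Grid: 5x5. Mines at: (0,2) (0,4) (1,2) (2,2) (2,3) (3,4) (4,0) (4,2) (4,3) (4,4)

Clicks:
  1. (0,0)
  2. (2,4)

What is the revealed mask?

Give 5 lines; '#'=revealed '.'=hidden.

Click 1 (0,0) count=0: revealed 8 new [(0,0) (0,1) (1,0) (1,1) (2,0) (2,1) (3,0) (3,1)] -> total=8
Click 2 (2,4) count=2: revealed 1 new [(2,4)] -> total=9

Answer: ##...
##...
##..#
##...
.....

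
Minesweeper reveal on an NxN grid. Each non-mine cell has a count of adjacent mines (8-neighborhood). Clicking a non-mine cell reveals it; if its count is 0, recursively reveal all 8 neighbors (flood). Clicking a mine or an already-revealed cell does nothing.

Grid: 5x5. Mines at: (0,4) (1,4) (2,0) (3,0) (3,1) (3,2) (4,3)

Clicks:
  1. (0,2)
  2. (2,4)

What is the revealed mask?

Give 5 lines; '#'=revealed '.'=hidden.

Answer: ####.
####.
.####
.....
.....

Derivation:
Click 1 (0,2) count=0: revealed 11 new [(0,0) (0,1) (0,2) (0,3) (1,0) (1,1) (1,2) (1,3) (2,1) (2,2) (2,3)] -> total=11
Click 2 (2,4) count=1: revealed 1 new [(2,4)] -> total=12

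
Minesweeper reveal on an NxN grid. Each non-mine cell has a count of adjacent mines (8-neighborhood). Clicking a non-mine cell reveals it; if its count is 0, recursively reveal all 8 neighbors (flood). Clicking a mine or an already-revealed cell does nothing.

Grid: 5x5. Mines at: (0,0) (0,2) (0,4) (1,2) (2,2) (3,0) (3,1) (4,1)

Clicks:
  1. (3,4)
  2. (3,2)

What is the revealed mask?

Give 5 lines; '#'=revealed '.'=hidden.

Answer: .....
...##
...##
..###
..###

Derivation:
Click 1 (3,4) count=0: revealed 10 new [(1,3) (1,4) (2,3) (2,4) (3,2) (3,3) (3,4) (4,2) (4,3) (4,4)] -> total=10
Click 2 (3,2) count=3: revealed 0 new [(none)] -> total=10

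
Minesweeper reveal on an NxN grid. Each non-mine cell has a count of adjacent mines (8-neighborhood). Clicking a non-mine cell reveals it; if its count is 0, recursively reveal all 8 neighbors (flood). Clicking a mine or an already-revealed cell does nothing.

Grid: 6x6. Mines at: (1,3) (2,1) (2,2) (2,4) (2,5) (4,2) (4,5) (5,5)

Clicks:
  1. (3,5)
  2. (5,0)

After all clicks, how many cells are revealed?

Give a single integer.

Answer: 7

Derivation:
Click 1 (3,5) count=3: revealed 1 new [(3,5)] -> total=1
Click 2 (5,0) count=0: revealed 6 new [(3,0) (3,1) (4,0) (4,1) (5,0) (5,1)] -> total=7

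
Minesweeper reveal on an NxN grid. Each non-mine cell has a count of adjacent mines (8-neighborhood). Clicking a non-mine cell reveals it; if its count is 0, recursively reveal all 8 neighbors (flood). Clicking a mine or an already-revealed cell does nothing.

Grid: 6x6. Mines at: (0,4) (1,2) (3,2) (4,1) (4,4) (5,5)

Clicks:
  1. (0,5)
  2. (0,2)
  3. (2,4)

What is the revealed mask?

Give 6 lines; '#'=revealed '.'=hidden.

Click 1 (0,5) count=1: revealed 1 new [(0,5)] -> total=1
Click 2 (0,2) count=1: revealed 1 new [(0,2)] -> total=2
Click 3 (2,4) count=0: revealed 9 new [(1,3) (1,4) (1,5) (2,3) (2,4) (2,5) (3,3) (3,4) (3,5)] -> total=11

Answer: ..#..#
...###
...###
...###
......
......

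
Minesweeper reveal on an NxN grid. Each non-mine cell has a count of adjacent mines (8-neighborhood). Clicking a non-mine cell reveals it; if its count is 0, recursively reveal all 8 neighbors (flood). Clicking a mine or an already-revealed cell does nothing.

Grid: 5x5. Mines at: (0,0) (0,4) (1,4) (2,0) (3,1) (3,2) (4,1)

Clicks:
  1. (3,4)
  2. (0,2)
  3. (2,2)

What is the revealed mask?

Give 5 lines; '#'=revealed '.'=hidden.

Answer: .###.
.###.
.####
...##
...##

Derivation:
Click 1 (3,4) count=0: revealed 6 new [(2,3) (2,4) (3,3) (3,4) (4,3) (4,4)] -> total=6
Click 2 (0,2) count=0: revealed 8 new [(0,1) (0,2) (0,3) (1,1) (1,2) (1,3) (2,1) (2,2)] -> total=14
Click 3 (2,2) count=2: revealed 0 new [(none)] -> total=14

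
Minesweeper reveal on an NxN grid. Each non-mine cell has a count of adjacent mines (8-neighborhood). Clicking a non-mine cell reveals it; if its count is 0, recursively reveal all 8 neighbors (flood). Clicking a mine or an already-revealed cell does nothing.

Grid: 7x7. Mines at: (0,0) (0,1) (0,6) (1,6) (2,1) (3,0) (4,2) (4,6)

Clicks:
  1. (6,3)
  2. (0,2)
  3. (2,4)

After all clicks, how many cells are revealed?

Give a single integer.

Click 1 (6,3) count=0: revealed 35 new [(0,2) (0,3) (0,4) (0,5) (1,2) (1,3) (1,4) (1,5) (2,2) (2,3) (2,4) (2,5) (3,2) (3,3) (3,4) (3,5) (4,0) (4,1) (4,3) (4,4) (4,5) (5,0) (5,1) (5,2) (5,3) (5,4) (5,5) (5,6) (6,0) (6,1) (6,2) (6,3) (6,4) (6,5) (6,6)] -> total=35
Click 2 (0,2) count=1: revealed 0 new [(none)] -> total=35
Click 3 (2,4) count=0: revealed 0 new [(none)] -> total=35

Answer: 35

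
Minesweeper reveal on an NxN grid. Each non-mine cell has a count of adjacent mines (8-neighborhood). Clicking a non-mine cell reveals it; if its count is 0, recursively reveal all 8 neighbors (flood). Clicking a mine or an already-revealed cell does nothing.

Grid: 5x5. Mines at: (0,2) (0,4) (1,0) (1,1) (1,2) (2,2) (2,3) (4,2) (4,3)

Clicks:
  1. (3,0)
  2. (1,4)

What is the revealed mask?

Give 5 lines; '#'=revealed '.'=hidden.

Click 1 (3,0) count=0: revealed 6 new [(2,0) (2,1) (3,0) (3,1) (4,0) (4,1)] -> total=6
Click 2 (1,4) count=2: revealed 1 new [(1,4)] -> total=7

Answer: .....
....#
##...
##...
##...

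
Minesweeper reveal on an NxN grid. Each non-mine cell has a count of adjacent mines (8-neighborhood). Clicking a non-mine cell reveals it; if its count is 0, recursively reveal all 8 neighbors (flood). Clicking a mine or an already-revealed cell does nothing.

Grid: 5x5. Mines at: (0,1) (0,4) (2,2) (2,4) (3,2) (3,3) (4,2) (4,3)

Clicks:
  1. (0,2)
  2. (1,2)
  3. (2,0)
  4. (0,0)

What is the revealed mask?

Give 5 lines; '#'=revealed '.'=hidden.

Click 1 (0,2) count=1: revealed 1 new [(0,2)] -> total=1
Click 2 (1,2) count=2: revealed 1 new [(1,2)] -> total=2
Click 3 (2,0) count=0: revealed 8 new [(1,0) (1,1) (2,0) (2,1) (3,0) (3,1) (4,0) (4,1)] -> total=10
Click 4 (0,0) count=1: revealed 1 new [(0,0)] -> total=11

Answer: #.#..
###..
##...
##...
##...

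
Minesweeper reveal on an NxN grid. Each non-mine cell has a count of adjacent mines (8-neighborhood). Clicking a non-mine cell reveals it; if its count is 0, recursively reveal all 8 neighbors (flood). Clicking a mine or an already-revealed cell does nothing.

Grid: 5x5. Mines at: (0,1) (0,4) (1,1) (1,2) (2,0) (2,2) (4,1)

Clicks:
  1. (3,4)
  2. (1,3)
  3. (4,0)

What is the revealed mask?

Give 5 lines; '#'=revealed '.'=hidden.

Answer: .....
...##
...##
..###
#.###

Derivation:
Click 1 (3,4) count=0: revealed 10 new [(1,3) (1,4) (2,3) (2,4) (3,2) (3,3) (3,4) (4,2) (4,3) (4,4)] -> total=10
Click 2 (1,3) count=3: revealed 0 new [(none)] -> total=10
Click 3 (4,0) count=1: revealed 1 new [(4,0)] -> total=11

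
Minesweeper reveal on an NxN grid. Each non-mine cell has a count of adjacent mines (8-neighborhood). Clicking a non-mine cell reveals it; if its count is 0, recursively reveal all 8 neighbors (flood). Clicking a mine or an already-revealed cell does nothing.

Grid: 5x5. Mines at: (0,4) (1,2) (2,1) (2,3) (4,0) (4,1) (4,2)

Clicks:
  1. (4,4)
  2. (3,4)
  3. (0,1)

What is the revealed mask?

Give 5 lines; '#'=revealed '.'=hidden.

Answer: .#...
.....
.....
...##
...##

Derivation:
Click 1 (4,4) count=0: revealed 4 new [(3,3) (3,4) (4,3) (4,4)] -> total=4
Click 2 (3,4) count=1: revealed 0 new [(none)] -> total=4
Click 3 (0,1) count=1: revealed 1 new [(0,1)] -> total=5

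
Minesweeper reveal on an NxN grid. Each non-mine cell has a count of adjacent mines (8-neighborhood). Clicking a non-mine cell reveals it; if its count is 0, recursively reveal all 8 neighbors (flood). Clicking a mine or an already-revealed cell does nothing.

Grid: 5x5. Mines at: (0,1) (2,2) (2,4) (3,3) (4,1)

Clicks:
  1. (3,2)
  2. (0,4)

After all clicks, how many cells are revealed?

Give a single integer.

Click 1 (3,2) count=3: revealed 1 new [(3,2)] -> total=1
Click 2 (0,4) count=0: revealed 6 new [(0,2) (0,3) (0,4) (1,2) (1,3) (1,4)] -> total=7

Answer: 7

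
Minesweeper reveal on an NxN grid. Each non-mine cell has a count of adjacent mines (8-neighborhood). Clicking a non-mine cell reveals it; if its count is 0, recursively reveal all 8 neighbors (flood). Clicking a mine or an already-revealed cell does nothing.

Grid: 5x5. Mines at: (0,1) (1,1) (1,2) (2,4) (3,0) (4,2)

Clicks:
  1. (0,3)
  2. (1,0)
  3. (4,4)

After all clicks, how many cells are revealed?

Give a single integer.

Answer: 6

Derivation:
Click 1 (0,3) count=1: revealed 1 new [(0,3)] -> total=1
Click 2 (1,0) count=2: revealed 1 new [(1,0)] -> total=2
Click 3 (4,4) count=0: revealed 4 new [(3,3) (3,4) (4,3) (4,4)] -> total=6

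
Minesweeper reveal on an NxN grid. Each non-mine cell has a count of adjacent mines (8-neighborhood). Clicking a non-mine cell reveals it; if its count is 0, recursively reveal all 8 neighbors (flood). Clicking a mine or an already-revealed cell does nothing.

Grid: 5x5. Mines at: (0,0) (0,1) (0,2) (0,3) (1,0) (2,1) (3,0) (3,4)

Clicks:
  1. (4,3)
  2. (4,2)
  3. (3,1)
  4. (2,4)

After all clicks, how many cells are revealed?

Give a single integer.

Answer: 7

Derivation:
Click 1 (4,3) count=1: revealed 1 new [(4,3)] -> total=1
Click 2 (4,2) count=0: revealed 5 new [(3,1) (3,2) (3,3) (4,1) (4,2)] -> total=6
Click 3 (3,1) count=2: revealed 0 new [(none)] -> total=6
Click 4 (2,4) count=1: revealed 1 new [(2,4)] -> total=7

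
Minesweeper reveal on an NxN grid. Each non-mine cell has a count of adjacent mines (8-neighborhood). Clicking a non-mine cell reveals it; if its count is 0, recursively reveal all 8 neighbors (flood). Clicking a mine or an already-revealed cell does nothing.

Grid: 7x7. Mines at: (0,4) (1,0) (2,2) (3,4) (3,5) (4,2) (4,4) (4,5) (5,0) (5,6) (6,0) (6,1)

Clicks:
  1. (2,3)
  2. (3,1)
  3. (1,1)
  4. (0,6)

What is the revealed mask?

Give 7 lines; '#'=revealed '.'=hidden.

Answer: .....##
.#...##
...#.##
.#.....
.......
.......
.......

Derivation:
Click 1 (2,3) count=2: revealed 1 new [(2,3)] -> total=1
Click 2 (3,1) count=2: revealed 1 new [(3,1)] -> total=2
Click 3 (1,1) count=2: revealed 1 new [(1,1)] -> total=3
Click 4 (0,6) count=0: revealed 6 new [(0,5) (0,6) (1,5) (1,6) (2,5) (2,6)] -> total=9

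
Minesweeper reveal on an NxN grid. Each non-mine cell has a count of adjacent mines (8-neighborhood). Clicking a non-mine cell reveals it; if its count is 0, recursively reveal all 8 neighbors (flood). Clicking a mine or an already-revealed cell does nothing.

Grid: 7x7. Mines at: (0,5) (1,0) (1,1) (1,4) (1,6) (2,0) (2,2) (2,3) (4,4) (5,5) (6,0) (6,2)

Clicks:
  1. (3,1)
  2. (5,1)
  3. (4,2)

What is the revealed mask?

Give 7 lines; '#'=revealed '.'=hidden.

Answer: .......
.......
.......
####...
####...
####...
.......

Derivation:
Click 1 (3,1) count=2: revealed 1 new [(3,1)] -> total=1
Click 2 (5,1) count=2: revealed 1 new [(5,1)] -> total=2
Click 3 (4,2) count=0: revealed 10 new [(3,0) (3,2) (3,3) (4,0) (4,1) (4,2) (4,3) (5,0) (5,2) (5,3)] -> total=12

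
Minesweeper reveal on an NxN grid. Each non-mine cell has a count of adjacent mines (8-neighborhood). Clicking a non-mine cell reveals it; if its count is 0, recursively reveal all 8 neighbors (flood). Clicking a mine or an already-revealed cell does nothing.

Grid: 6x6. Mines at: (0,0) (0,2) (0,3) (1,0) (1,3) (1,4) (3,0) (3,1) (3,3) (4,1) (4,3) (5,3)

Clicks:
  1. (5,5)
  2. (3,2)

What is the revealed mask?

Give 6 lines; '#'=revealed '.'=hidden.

Click 1 (5,5) count=0: revealed 8 new [(2,4) (2,5) (3,4) (3,5) (4,4) (4,5) (5,4) (5,5)] -> total=8
Click 2 (3,2) count=4: revealed 1 new [(3,2)] -> total=9

Answer: ......
......
....##
..#.##
....##
....##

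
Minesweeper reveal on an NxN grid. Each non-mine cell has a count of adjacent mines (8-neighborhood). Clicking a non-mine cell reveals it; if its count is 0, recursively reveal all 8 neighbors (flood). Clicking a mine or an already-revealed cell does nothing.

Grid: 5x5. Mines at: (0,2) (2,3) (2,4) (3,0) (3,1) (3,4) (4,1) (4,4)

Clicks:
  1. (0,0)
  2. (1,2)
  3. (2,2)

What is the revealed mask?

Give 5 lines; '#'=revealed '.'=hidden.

Answer: ##...
###..
###..
.....
.....

Derivation:
Click 1 (0,0) count=0: revealed 6 new [(0,0) (0,1) (1,0) (1,1) (2,0) (2,1)] -> total=6
Click 2 (1,2) count=2: revealed 1 new [(1,2)] -> total=7
Click 3 (2,2) count=2: revealed 1 new [(2,2)] -> total=8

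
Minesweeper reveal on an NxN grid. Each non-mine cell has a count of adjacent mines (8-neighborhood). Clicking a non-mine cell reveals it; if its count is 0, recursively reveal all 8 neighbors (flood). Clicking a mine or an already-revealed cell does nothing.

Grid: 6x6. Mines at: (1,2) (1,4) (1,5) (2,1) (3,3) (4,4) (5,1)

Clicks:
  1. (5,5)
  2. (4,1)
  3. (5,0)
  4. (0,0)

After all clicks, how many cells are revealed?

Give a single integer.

Answer: 7

Derivation:
Click 1 (5,5) count=1: revealed 1 new [(5,5)] -> total=1
Click 2 (4,1) count=1: revealed 1 new [(4,1)] -> total=2
Click 3 (5,0) count=1: revealed 1 new [(5,0)] -> total=3
Click 4 (0,0) count=0: revealed 4 new [(0,0) (0,1) (1,0) (1,1)] -> total=7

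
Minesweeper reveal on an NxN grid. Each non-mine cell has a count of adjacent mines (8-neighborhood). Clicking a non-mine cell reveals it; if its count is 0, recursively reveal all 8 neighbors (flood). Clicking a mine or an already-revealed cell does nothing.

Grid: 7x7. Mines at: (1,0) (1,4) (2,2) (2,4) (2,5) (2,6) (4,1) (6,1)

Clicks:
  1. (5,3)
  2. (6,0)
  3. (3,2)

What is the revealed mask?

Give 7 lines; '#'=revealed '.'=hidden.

Answer: .......
.......
.......
..#####
..#####
..#####
#.#####

Derivation:
Click 1 (5,3) count=0: revealed 20 new [(3,2) (3,3) (3,4) (3,5) (3,6) (4,2) (4,3) (4,4) (4,5) (4,6) (5,2) (5,3) (5,4) (5,5) (5,6) (6,2) (6,3) (6,4) (6,5) (6,6)] -> total=20
Click 2 (6,0) count=1: revealed 1 new [(6,0)] -> total=21
Click 3 (3,2) count=2: revealed 0 new [(none)] -> total=21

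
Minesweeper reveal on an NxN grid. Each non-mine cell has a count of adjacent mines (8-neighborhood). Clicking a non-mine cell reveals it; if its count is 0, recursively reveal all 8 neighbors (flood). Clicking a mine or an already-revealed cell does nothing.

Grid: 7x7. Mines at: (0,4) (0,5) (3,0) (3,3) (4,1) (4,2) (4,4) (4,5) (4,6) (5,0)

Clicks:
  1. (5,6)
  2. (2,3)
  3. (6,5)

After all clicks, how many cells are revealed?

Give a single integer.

Click 1 (5,6) count=2: revealed 1 new [(5,6)] -> total=1
Click 2 (2,3) count=1: revealed 1 new [(2,3)] -> total=2
Click 3 (6,5) count=0: revealed 11 new [(5,1) (5,2) (5,3) (5,4) (5,5) (6,1) (6,2) (6,3) (6,4) (6,5) (6,6)] -> total=13

Answer: 13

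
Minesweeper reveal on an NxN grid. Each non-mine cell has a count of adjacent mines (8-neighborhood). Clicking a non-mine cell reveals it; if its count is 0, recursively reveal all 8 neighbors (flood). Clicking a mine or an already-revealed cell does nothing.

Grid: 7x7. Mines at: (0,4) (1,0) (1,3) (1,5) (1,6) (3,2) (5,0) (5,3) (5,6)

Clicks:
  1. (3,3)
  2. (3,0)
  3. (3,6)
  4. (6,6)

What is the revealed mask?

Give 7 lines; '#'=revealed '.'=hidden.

Click 1 (3,3) count=1: revealed 1 new [(3,3)] -> total=1
Click 2 (3,0) count=0: revealed 6 new [(2,0) (2,1) (3,0) (3,1) (4,0) (4,1)] -> total=7
Click 3 (3,6) count=0: revealed 11 new [(2,3) (2,4) (2,5) (2,6) (3,4) (3,5) (3,6) (4,3) (4,4) (4,5) (4,6)] -> total=18
Click 4 (6,6) count=1: revealed 1 new [(6,6)] -> total=19

Answer: .......
.......
##.####
##.####
##.####
.......
......#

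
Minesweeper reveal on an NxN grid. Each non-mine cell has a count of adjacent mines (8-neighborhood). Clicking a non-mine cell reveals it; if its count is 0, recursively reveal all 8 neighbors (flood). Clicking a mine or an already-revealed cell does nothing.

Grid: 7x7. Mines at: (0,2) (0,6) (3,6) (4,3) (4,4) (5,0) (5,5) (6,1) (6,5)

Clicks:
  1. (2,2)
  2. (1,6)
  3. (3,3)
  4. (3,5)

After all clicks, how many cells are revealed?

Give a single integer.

Answer: 27

Derivation:
Click 1 (2,2) count=0: revealed 26 new [(0,0) (0,1) (0,3) (0,4) (0,5) (1,0) (1,1) (1,2) (1,3) (1,4) (1,5) (2,0) (2,1) (2,2) (2,3) (2,4) (2,5) (3,0) (3,1) (3,2) (3,3) (3,4) (3,5) (4,0) (4,1) (4,2)] -> total=26
Click 2 (1,6) count=1: revealed 1 new [(1,6)] -> total=27
Click 3 (3,3) count=2: revealed 0 new [(none)] -> total=27
Click 4 (3,5) count=2: revealed 0 new [(none)] -> total=27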